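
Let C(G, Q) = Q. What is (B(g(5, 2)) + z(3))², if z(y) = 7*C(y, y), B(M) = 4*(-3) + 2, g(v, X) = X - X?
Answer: 121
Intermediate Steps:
g(v, X) = 0
B(M) = -10 (B(M) = -12 + 2 = -10)
z(y) = 7*y
(B(g(5, 2)) + z(3))² = (-10 + 7*3)² = (-10 + 21)² = 11² = 121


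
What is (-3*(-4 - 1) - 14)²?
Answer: 1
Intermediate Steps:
(-3*(-4 - 1) - 14)² = (-3*(-5) - 14)² = (15 - 14)² = 1² = 1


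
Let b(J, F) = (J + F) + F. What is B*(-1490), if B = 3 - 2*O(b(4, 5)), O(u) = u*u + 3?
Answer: 588550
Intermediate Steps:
b(J, F) = J + 2*F (b(J, F) = (F + J) + F = J + 2*F)
O(u) = 3 + u² (O(u) = u² + 3 = 3 + u²)
B = -395 (B = 3 - 2*(3 + (4 + 2*5)²) = 3 - 2*(3 + (4 + 10)²) = 3 - 2*(3 + 14²) = 3 - 2*(3 + 196) = 3 - 2*199 = 3 - 398 = -395)
B*(-1490) = -395*(-1490) = 588550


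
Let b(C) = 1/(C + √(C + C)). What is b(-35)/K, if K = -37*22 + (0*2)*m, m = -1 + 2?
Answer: 1/30118 + I*√70/1054130 ≈ 3.3203e-5 + 7.937e-6*I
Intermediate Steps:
m = 1
b(C) = 1/(C + √2*√C) (b(C) = 1/(C + √(2*C)) = 1/(C + √2*√C))
K = -814 (K = -37*22 + (0*2)*1 = -814 + 0*1 = -814 + 0 = -814)
b(-35)/K = 1/(-35 + √2*√(-35)*(-814)) = -1/814/(-35 + √2*(I*√35)) = -1/814/(-35 + I*√70) = -1/(814*(-35 + I*√70))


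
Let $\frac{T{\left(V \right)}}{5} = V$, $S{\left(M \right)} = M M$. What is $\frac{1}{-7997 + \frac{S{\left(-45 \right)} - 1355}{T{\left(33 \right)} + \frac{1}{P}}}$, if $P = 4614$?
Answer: $- \frac{761311}{6085112687} \approx -0.00012511$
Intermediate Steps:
$S{\left(M \right)} = M^{2}$
$T{\left(V \right)} = 5 V$
$\frac{1}{-7997 + \frac{S{\left(-45 \right)} - 1355}{T{\left(33 \right)} + \frac{1}{P}}} = \frac{1}{-7997 + \frac{\left(-45\right)^{2} - 1355}{5 \cdot 33 + \frac{1}{4614}}} = \frac{1}{-7997 + \frac{2025 - 1355}{165 + \frac{1}{4614}}} = \frac{1}{-7997 + \frac{670}{\frac{761311}{4614}}} = \frac{1}{-7997 + 670 \cdot \frac{4614}{761311}} = \frac{1}{-7997 + \frac{3091380}{761311}} = \frac{1}{- \frac{6085112687}{761311}} = - \frac{761311}{6085112687}$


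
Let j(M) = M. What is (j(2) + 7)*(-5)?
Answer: -45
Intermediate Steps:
(j(2) + 7)*(-5) = (2 + 7)*(-5) = 9*(-5) = -45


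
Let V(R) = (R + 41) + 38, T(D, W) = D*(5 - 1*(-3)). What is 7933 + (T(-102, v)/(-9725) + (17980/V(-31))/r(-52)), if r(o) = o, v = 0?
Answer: 48097412509/6068400 ≈ 7925.9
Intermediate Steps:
T(D, W) = 8*D (T(D, W) = D*(5 + 3) = D*8 = 8*D)
V(R) = 79 + R (V(R) = (41 + R) + 38 = 79 + R)
7933 + (T(-102, v)/(-9725) + (17980/V(-31))/r(-52)) = 7933 + ((8*(-102))/(-9725) + (17980/(79 - 31))/(-52)) = 7933 + (-816*(-1/9725) + (17980/48)*(-1/52)) = 7933 + (816/9725 + (17980*(1/48))*(-1/52)) = 7933 + (816/9725 + (4495/12)*(-1/52)) = 7933 + (816/9725 - 4495/624) = 7933 - 43204691/6068400 = 48097412509/6068400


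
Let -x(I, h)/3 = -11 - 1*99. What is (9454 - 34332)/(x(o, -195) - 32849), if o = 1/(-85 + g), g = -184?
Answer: 24878/32519 ≈ 0.76503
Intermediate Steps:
o = -1/269 (o = 1/(-85 - 184) = 1/(-269) = -1/269 ≈ -0.0037175)
x(I, h) = 330 (x(I, h) = -3*(-11 - 1*99) = -3*(-11 - 99) = -3*(-110) = 330)
(9454 - 34332)/(x(o, -195) - 32849) = (9454 - 34332)/(330 - 32849) = -24878/(-32519) = -24878*(-1/32519) = 24878/32519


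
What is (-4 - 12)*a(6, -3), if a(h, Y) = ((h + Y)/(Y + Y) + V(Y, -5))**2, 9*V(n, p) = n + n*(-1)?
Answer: -4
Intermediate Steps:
V(n, p) = 0 (V(n, p) = (n + n*(-1))/9 = (n - n)/9 = (1/9)*0 = 0)
a(h, Y) = (Y + h)**2/(4*Y**2) (a(h, Y) = ((h + Y)/(Y + Y) + 0)**2 = ((Y + h)/((2*Y)) + 0)**2 = ((Y + h)*(1/(2*Y)) + 0)**2 = ((Y + h)/(2*Y) + 0)**2 = ((Y + h)/(2*Y))**2 = (Y + h)**2/(4*Y**2))
(-4 - 12)*a(6, -3) = (-4 - 12)*((1/4)*(-3 + 6)**2/(-3)**2) = -4*3**2/9 = -4*9/9 = -16*1/4 = -4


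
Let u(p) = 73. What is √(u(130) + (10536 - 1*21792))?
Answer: I*√11183 ≈ 105.75*I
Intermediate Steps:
√(u(130) + (10536 - 1*21792)) = √(73 + (10536 - 1*21792)) = √(73 + (10536 - 21792)) = √(73 - 11256) = √(-11183) = I*√11183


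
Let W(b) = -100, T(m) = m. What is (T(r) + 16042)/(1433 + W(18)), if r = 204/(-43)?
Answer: 689602/57319 ≈ 12.031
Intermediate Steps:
r = -204/43 (r = 204*(-1/43) = -204/43 ≈ -4.7442)
(T(r) + 16042)/(1433 + W(18)) = (-204/43 + 16042)/(1433 - 100) = (689602/43)/1333 = (689602/43)*(1/1333) = 689602/57319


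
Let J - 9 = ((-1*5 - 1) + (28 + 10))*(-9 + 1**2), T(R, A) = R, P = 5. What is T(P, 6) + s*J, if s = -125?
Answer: 30880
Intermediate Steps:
J = -247 (J = 9 + ((-1*5 - 1) + (28 + 10))*(-9 + 1**2) = 9 + ((-5 - 1) + 38)*(-9 + 1) = 9 + (-6 + 38)*(-8) = 9 + 32*(-8) = 9 - 256 = -247)
T(P, 6) + s*J = 5 - 125*(-247) = 5 + 30875 = 30880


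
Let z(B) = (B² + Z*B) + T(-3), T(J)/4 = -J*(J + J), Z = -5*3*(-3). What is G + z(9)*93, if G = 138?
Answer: 38640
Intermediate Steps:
Z = 45 (Z = -15*(-3) = 45)
T(J) = -8*J² (T(J) = 4*(-J*(J + J)) = 4*(-J*2*J) = 4*(-2*J²) = -8*J²)
z(B) = -72 + B² + 45*B (z(B) = (B² + 45*B) - 8*(-3)² = (B² + 45*B) - 8*9 = (B² + 45*B) - 72 = -72 + B² + 45*B)
G + z(9)*93 = 138 + (-72 + 9² + 45*9)*93 = 138 + (-72 + 81 + 405)*93 = 138 + 414*93 = 138 + 38502 = 38640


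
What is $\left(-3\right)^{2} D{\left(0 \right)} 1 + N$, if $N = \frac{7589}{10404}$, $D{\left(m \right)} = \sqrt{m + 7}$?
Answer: $\frac{7589}{10404} + 9 \sqrt{7} \approx 24.541$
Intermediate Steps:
$D{\left(m \right)} = \sqrt{7 + m}$
$N = \frac{7589}{10404}$ ($N = 7589 \cdot \frac{1}{10404} = \frac{7589}{10404} \approx 0.72943$)
$\left(-3\right)^{2} D{\left(0 \right)} 1 + N = \left(-3\right)^{2} \sqrt{7 + 0} \cdot 1 + \frac{7589}{10404} = 9 \sqrt{7} \cdot 1 + \frac{7589}{10404} = 9 \sqrt{7} + \frac{7589}{10404} = \frac{7589}{10404} + 9 \sqrt{7}$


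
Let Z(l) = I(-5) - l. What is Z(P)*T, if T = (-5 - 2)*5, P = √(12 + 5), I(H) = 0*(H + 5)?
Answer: 35*√17 ≈ 144.31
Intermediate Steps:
I(H) = 0 (I(H) = 0*(5 + H) = 0)
P = √17 ≈ 4.1231
Z(l) = -l (Z(l) = 0 - l = -l)
T = -35 (T = -7*5 = -35)
Z(P)*T = -√17*(-35) = 35*√17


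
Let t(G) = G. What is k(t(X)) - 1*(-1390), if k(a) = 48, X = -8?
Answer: 1438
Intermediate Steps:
k(t(X)) - 1*(-1390) = 48 - 1*(-1390) = 48 + 1390 = 1438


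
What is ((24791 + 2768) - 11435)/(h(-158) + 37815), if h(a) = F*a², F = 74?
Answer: 16124/1885151 ≈ 0.0085532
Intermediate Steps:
h(a) = 74*a²
((24791 + 2768) - 11435)/(h(-158) + 37815) = ((24791 + 2768) - 11435)/(74*(-158)² + 37815) = (27559 - 11435)/(74*24964 + 37815) = 16124/(1847336 + 37815) = 16124/1885151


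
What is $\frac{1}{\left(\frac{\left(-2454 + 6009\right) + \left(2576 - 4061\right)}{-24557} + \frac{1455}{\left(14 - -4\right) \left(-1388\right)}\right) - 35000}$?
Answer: $- \frac{204510696}{7157903509105} \approx -2.8571 \cdot 10^{-5}$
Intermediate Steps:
$\frac{1}{\left(\frac{\left(-2454 + 6009\right) + \left(2576 - 4061\right)}{-24557} + \frac{1455}{\left(14 - -4\right) \left(-1388\right)}\right) - 35000} = \frac{1}{\left(\left(3555 + \left(2576 - 4061\right)\right) \left(- \frac{1}{24557}\right) + \frac{1455}{\left(14 + 4\right) \left(-1388\right)}\right) - 35000} = \frac{1}{\left(\left(3555 - 1485\right) \left(- \frac{1}{24557}\right) + \frac{1455}{18 \left(-1388\right)}\right) - 35000} = \frac{1}{\left(2070 \left(- \frac{1}{24557}\right) + \frac{1455}{-24984}\right) - 35000} = \frac{1}{\left(- \frac{2070}{24557} + 1455 \left(- \frac{1}{24984}\right)\right) - 35000} = \frac{1}{\left(- \frac{2070}{24557} - \frac{485}{8328}\right) - 35000} = \frac{1}{- \frac{29149105}{204510696} - 35000} = \frac{1}{- \frac{7157903509105}{204510696}} = - \frac{204510696}{7157903509105}$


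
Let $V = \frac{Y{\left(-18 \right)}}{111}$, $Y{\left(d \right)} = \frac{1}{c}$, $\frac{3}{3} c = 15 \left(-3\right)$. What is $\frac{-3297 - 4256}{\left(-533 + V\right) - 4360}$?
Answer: $\frac{37727235}{24440536} \approx 1.5436$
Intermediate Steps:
$c = -45$ ($c = 15 \left(-3\right) = -45$)
$Y{\left(d \right)} = - \frac{1}{45}$ ($Y{\left(d \right)} = \frac{1}{-45} = - \frac{1}{45}$)
$V = - \frac{1}{4995}$ ($V = - \frac{1}{45 \cdot 111} = \left(- \frac{1}{45}\right) \frac{1}{111} = - \frac{1}{4995} \approx -0.0002002$)
$\frac{-3297 - 4256}{\left(-533 + V\right) - 4360} = \frac{-3297 - 4256}{\left(-533 - \frac{1}{4995}\right) - 4360} = - \frac{7553}{- \frac{2662336}{4995} - 4360} = - \frac{7553}{- \frac{24440536}{4995}} = \left(-7553\right) \left(- \frac{4995}{24440536}\right) = \frac{37727235}{24440536}$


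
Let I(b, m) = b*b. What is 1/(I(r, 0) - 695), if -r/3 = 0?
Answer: -1/695 ≈ -0.0014388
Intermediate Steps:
r = 0 (r = -3*0 = 0)
I(b, m) = b**2
1/(I(r, 0) - 695) = 1/(0**2 - 695) = 1/(0 - 695) = 1/(-695) = -1/695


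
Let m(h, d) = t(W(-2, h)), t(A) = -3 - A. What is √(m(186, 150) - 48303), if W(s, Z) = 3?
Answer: I*√48309 ≈ 219.79*I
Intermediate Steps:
m(h, d) = -6 (m(h, d) = -3 - 1*3 = -3 - 3 = -6)
√(m(186, 150) - 48303) = √(-6 - 48303) = √(-48309) = I*√48309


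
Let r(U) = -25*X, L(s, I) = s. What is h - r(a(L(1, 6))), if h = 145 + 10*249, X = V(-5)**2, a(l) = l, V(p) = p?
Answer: 3260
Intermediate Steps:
X = 25 (X = (-5)**2 = 25)
r(U) = -625 (r(U) = -25*25 = -625)
h = 2635 (h = 145 + 2490 = 2635)
h - r(a(L(1, 6))) = 2635 - 1*(-625) = 2635 + 625 = 3260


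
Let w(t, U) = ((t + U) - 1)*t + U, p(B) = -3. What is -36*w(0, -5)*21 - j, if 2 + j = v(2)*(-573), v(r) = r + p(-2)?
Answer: 3209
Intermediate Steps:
w(t, U) = U + t*(-1 + U + t) (w(t, U) = ((U + t) - 1)*t + U = (-1 + U + t)*t + U = t*(-1 + U + t) + U = U + t*(-1 + U + t))
v(r) = -3 + r (v(r) = r - 3 = -3 + r)
j = 571 (j = -2 + (-3 + 2)*(-573) = -2 - 1*(-573) = -2 + 573 = 571)
-36*w(0, -5)*21 - j = -36*(-5 + 0² - 1*0 - 5*0)*21 - 1*571 = -36*(-5 + 0 + 0 + 0)*21 - 571 = -36*(-5)*21 - 571 = 180*21 - 571 = 3780 - 571 = 3209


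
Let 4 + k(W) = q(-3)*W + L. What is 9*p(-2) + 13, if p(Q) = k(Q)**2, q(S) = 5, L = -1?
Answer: 2038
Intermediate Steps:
k(W) = -5 + 5*W (k(W) = -4 + (5*W - 1) = -4 + (-1 + 5*W) = -5 + 5*W)
p(Q) = (-5 + 5*Q)**2
9*p(-2) + 13 = 9*(25*(-1 - 2)**2) + 13 = 9*(25*(-3)**2) + 13 = 9*(25*9) + 13 = 9*225 + 13 = 2025 + 13 = 2038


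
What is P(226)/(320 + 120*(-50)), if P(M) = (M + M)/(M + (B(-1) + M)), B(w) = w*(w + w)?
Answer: -113/644680 ≈ -0.00017528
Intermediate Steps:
B(w) = 2*w² (B(w) = w*(2*w) = 2*w²)
P(M) = 2*M/(2 + 2*M) (P(M) = (M + M)/(M + (2*(-1)² + M)) = (2*M)/(M + (2*1 + M)) = (2*M)/(M + (2 + M)) = (2*M)/(2 + 2*M) = 2*M/(2 + 2*M))
P(226)/(320 + 120*(-50)) = (226/(1 + 226))/(320 + 120*(-50)) = (226/227)/(320 - 6000) = (226*(1/227))/(-5680) = (226/227)*(-1/5680) = -113/644680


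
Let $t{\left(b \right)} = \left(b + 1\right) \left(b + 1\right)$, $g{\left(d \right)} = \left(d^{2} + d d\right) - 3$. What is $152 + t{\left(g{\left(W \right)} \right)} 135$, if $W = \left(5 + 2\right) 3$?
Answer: $104544152$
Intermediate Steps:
$W = 21$ ($W = 7 \cdot 3 = 21$)
$g{\left(d \right)} = -3 + 2 d^{2}$ ($g{\left(d \right)} = \left(d^{2} + d^{2}\right) - 3 = 2 d^{2} - 3 = -3 + 2 d^{2}$)
$t{\left(b \right)} = \left(1 + b\right)^{2}$ ($t{\left(b \right)} = \left(1 + b\right) \left(1 + b\right) = \left(1 + b\right)^{2}$)
$152 + t{\left(g{\left(W \right)} \right)} 135 = 152 + \left(1 - \left(3 - 2 \cdot 21^{2}\right)\right)^{2} \cdot 135 = 152 + \left(1 + \left(-3 + 2 \cdot 441\right)\right)^{2} \cdot 135 = 152 + \left(1 + \left(-3 + 882\right)\right)^{2} \cdot 135 = 152 + \left(1 + 879\right)^{2} \cdot 135 = 152 + 880^{2} \cdot 135 = 152 + 774400 \cdot 135 = 152 + 104544000 = 104544152$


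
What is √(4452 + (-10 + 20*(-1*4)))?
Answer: √4362 ≈ 66.045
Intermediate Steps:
√(4452 + (-10 + 20*(-1*4))) = √(4452 + (-10 + 20*(-4))) = √(4452 + (-10 - 80)) = √(4452 - 90) = √4362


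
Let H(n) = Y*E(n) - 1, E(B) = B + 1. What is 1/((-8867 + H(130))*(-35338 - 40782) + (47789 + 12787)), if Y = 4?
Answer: 1/635205856 ≈ 1.5743e-9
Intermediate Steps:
E(B) = 1 + B
H(n) = 3 + 4*n (H(n) = 4*(1 + n) - 1 = (4 + 4*n) - 1 = 3 + 4*n)
1/((-8867 + H(130))*(-35338 - 40782) + (47789 + 12787)) = 1/((-8867 + (3 + 4*130))*(-35338 - 40782) + (47789 + 12787)) = 1/((-8867 + (3 + 520))*(-76120) + 60576) = 1/((-8867 + 523)*(-76120) + 60576) = 1/(-8344*(-76120) + 60576) = 1/(635145280 + 60576) = 1/635205856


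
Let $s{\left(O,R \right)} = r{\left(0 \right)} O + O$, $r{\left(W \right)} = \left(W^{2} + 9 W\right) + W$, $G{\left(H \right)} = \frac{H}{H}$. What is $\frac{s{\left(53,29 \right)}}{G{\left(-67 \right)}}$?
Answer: $53$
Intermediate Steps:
$G{\left(H \right)} = 1$
$r{\left(W \right)} = W^{2} + 10 W$
$s{\left(O,R \right)} = O$ ($s{\left(O,R \right)} = 0 \left(10 + 0\right) O + O = 0 \cdot 10 O + O = 0 O + O = 0 + O = O$)
$\frac{s{\left(53,29 \right)}}{G{\left(-67 \right)}} = \frac{53}{1} = 53 \cdot 1 = 53$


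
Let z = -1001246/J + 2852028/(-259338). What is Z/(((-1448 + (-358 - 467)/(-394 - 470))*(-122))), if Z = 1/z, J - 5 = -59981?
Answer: 186648670656/187713547821162665 ≈ 9.9433e-7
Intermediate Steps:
J = -59976 (J = 5 - 59981 = -59976)
z = 7383991985/1296171324 (z = -1001246/(-59976) + 2852028/(-259338) = -1001246*(-1/59976) + 2852028*(-1/259338) = 500623/29988 - 475338/43223 = 7383991985/1296171324 ≈ 5.6968)
Z = 1296171324/7383991985 (Z = 1/(7383991985/1296171324) = 1296171324/7383991985 ≈ 0.17554)
Z/(((-1448 + (-358 - 467)/(-394 - 470))*(-122))) = 1296171324/(7383991985*(((-1448 + (-358 - 467)/(-394 - 470))*(-122)))) = 1296171324/(7383991985*(((-1448 - 825/(-864))*(-122)))) = 1296171324/(7383991985*(((-1448 - 825*(-1/864))*(-122)))) = 1296171324/(7383991985*(((-1448 + 275/288)*(-122)))) = 1296171324/(7383991985*((-416749/288*(-122)))) = 1296171324/(7383991985*(25421689/144)) = (1296171324/7383991985)*(144/25421689) = 186648670656/187713547821162665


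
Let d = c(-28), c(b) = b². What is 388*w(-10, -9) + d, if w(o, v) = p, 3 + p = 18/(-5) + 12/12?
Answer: -6944/5 ≈ -1388.8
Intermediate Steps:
d = 784 (d = (-28)² = 784)
p = -28/5 (p = -3 + (18/(-5) + 12/12) = -3 + (18*(-⅕) + 12*(1/12)) = -3 + (-18/5 + 1) = -3 - 13/5 = -28/5 ≈ -5.6000)
w(o, v) = -28/5
388*w(-10, -9) + d = 388*(-28/5) + 784 = -10864/5 + 784 = -6944/5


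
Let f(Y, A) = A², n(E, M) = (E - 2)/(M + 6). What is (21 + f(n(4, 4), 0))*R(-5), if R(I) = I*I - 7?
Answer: 378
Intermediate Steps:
n(E, M) = (-2 + E)/(6 + M)
R(I) = -7 + I² (R(I) = I² - 7 = -7 + I²)
(21 + f(n(4, 4), 0))*R(-5) = (21 + 0²)*(-7 + (-5)²) = (21 + 0)*(-7 + 25) = 21*18 = 378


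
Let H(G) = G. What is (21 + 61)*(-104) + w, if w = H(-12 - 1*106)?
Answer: -8646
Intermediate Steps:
w = -118 (w = -12 - 1*106 = -12 - 106 = -118)
(21 + 61)*(-104) + w = (21 + 61)*(-104) - 118 = 82*(-104) - 118 = -8528 - 118 = -8646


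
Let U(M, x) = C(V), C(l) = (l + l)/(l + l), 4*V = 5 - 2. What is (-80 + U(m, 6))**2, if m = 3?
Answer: 6241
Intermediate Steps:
V = 3/4 (V = (5 - 2)/4 = (1/4)*3 = 3/4 ≈ 0.75000)
C(l) = 1 (C(l) = (2*l)/((2*l)) = (2*l)*(1/(2*l)) = 1)
U(M, x) = 1
(-80 + U(m, 6))**2 = (-80 + 1)**2 = (-79)**2 = 6241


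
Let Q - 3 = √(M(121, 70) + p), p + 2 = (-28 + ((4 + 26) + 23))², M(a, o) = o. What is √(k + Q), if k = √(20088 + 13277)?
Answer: √(3 + √33365 + 3*√77) ≈ 14.560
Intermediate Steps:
p = 623 (p = -2 + (-28 + ((4 + 26) + 23))² = -2 + (-28 + (30 + 23))² = -2 + (-28 + 53)² = -2 + 25² = -2 + 625 = 623)
k = √33365 ≈ 182.66
Q = 3 + 3*√77 (Q = 3 + √(70 + 623) = 3 + √693 = 3 + 3*√77 ≈ 29.325)
√(k + Q) = √(√33365 + (3 + 3*√77)) = √(3 + √33365 + 3*√77)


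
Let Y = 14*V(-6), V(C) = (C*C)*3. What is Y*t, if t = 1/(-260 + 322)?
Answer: 756/31 ≈ 24.387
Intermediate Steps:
V(C) = 3*C**2 (V(C) = C**2*3 = 3*C**2)
t = 1/62 ≈ 0.016129
Y = 1512 (Y = 14*(3*(-6)**2) = 14*(3*36) = 14*108 = 1512)
Y*t = 1512*(1/62) = 756/31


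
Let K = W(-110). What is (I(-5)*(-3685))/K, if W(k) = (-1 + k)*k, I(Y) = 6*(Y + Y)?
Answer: 670/37 ≈ 18.108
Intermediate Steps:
I(Y) = 12*Y (I(Y) = 6*(2*Y) = 12*Y)
W(k) = k*(-1 + k)
K = 12210 (K = -110*(-1 - 110) = -110*(-111) = 12210)
(I(-5)*(-3685))/K = ((12*(-5))*(-3685))/12210 = -60*(-3685)*(1/12210) = 221100*(1/12210) = 670/37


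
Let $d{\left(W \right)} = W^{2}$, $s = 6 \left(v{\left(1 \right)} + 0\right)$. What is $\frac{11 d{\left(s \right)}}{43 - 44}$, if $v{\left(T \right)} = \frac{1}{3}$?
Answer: $-44$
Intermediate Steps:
$v{\left(T \right)} = \frac{1}{3}$
$s = 2$ ($s = 6 \left(\frac{1}{3} + 0\right) = 6 \cdot \frac{1}{3} = 2$)
$\frac{11 d{\left(s \right)}}{43 - 44} = \frac{11 \cdot 2^{2}}{43 - 44} = \frac{11 \cdot 4}{-1} = 44 \left(-1\right) = -44$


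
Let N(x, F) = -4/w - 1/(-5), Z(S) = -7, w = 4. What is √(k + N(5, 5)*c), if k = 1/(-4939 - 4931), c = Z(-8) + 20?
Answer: I*√1013145630/9870 ≈ 3.2249*I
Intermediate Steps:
N(x, F) = -⅘ (N(x, F) = -4/4 - 1/(-5) = -4*¼ - 1*(-⅕) = -1 + ⅕ = -⅘)
c = 13 (c = -7 + 20 = 13)
k = -1/9870 (k = 1/(-9870) = -1/9870 ≈ -0.00010132)
√(k + N(5, 5)*c) = √(-1/9870 - ⅘*13) = √(-1/9870 - 52/5) = √(-102649/9870) = I*√1013145630/9870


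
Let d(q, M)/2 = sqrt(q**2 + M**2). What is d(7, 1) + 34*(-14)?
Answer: -476 + 10*sqrt(2) ≈ -461.86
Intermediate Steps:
d(q, M) = 2*sqrt(M**2 + q**2) (d(q, M) = 2*sqrt(q**2 + M**2) = 2*sqrt(M**2 + q**2))
d(7, 1) + 34*(-14) = 2*sqrt(1**2 + 7**2) + 34*(-14) = 2*sqrt(1 + 49) - 476 = 2*sqrt(50) - 476 = 2*(5*sqrt(2)) - 476 = 10*sqrt(2) - 476 = -476 + 10*sqrt(2)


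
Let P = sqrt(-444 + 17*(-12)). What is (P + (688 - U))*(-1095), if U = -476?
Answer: -1274580 - 19710*I*sqrt(2) ≈ -1.2746e+6 - 27874.0*I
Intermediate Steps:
P = 18*I*sqrt(2) (P = sqrt(-444 - 204) = sqrt(-648) = 18*I*sqrt(2) ≈ 25.456*I)
(P + (688 - U))*(-1095) = (18*I*sqrt(2) + (688 - 1*(-476)))*(-1095) = (18*I*sqrt(2) + (688 + 476))*(-1095) = (18*I*sqrt(2) + 1164)*(-1095) = (1164 + 18*I*sqrt(2))*(-1095) = -1274580 - 19710*I*sqrt(2)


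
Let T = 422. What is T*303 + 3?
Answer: 127869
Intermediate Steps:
T*303 + 3 = 422*303 + 3 = 127866 + 3 = 127869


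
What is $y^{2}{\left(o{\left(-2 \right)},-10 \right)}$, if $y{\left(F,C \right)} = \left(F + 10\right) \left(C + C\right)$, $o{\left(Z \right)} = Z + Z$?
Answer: $14400$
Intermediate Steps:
$o{\left(Z \right)} = 2 Z$
$y{\left(F,C \right)} = 2 C \left(10 + F\right)$ ($y{\left(F,C \right)} = \left(10 + F\right) 2 C = 2 C \left(10 + F\right)$)
$y^{2}{\left(o{\left(-2 \right)},-10 \right)} = \left(2 \left(-10\right) \left(10 + 2 \left(-2\right)\right)\right)^{2} = \left(2 \left(-10\right) \left(10 - 4\right)\right)^{2} = \left(2 \left(-10\right) 6\right)^{2} = \left(-120\right)^{2} = 14400$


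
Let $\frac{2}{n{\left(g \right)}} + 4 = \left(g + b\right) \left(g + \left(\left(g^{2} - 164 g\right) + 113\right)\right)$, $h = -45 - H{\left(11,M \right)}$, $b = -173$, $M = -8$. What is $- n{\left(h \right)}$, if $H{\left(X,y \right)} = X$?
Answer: $\frac{2}{2834337} \approx 7.0563 \cdot 10^{-7}$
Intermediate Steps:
$h = -56$ ($h = -45 - 11 = -56$)
$n{\left(g \right)} = \frac{2}{-4 + \left(-173 + g\right) \left(113 + g^{2} - 163 g\right)}$ ($n{\left(g \right)} = \frac{2}{-4 + \left(g - 173\right) \left(g + \left(\left(g^{2} - 164 g\right) + 113\right)\right)} = \frac{2}{-4 + \left(-173 + g\right) \left(g + \left(113 + g^{2} - 164 g\right)\right)} = \frac{2}{-4 + \left(-173 + g\right) \left(113 + g^{2} - 163 g\right)}$)
$- n{\left(h \right)} = - \frac{2}{-19553 + \left(-56\right)^{3} - 336 \left(-56\right)^{2} + 28312 \left(-56\right)} = - \frac{2}{-19553 - 175616 - 1053696 - 1585472} = - \frac{2}{-2834337} = - \frac{2 \left(-1\right)}{2834337} = \left(-1\right) \left(- \frac{2}{2834337}\right) = \frac{2}{2834337}$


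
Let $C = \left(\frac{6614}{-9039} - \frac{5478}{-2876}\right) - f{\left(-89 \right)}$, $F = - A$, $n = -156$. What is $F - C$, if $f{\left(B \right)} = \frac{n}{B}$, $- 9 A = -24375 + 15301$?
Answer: $- \frac{3497010833671}{3470487894} \approx -1007.6$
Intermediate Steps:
$A = \frac{9074}{9}$ ($A = - \frac{-24375 + 15301}{9} = \left(- \frac{1}{9}\right) \left(-9074\right) = \frac{9074}{9} \approx 1008.2$)
$f{\left(B \right)} = - \frac{156}{B}$
$F = - \frac{9074}{9}$ ($F = \left(-1\right) \frac{9074}{9} = - \frac{9074}{9} \approx -1008.2$)
$C = - \frac{670727671}{1156829298}$ ($C = \left(\frac{6614}{-9039} - \frac{5478}{-2876}\right) - - \frac{156}{-89} = \left(6614 \left(- \frac{1}{9039}\right) - - \frac{2739}{1438}\right) - \left(-156\right) \left(- \frac{1}{89}\right) = \left(- \frac{6614}{9039} + \frac{2739}{1438}\right) - \frac{156}{89} = \frac{15246889}{12998082} - \frac{156}{89} = - \frac{670727671}{1156829298} \approx -0.5798$)
$F - C = - \frac{9074}{9} - - \frac{670727671}{1156829298} = - \frac{9074}{9} + \frac{670727671}{1156829298} = - \frac{3497010833671}{3470487894}$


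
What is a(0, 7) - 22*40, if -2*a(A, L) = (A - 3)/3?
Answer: -1759/2 ≈ -879.50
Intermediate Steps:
a(A, L) = ½ - A/6 (a(A, L) = -(A - 3)/(2*3) = -(-3 + A)/(2*3) = -(-1 + A/3)/2 = ½ - A/6)
a(0, 7) - 22*40 = (½ - ⅙*0) - 22*40 = (½ + 0) - 880 = ½ - 880 = -1759/2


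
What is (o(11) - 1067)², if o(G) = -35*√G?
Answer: 1151964 + 74690*√11 ≈ 1.3997e+6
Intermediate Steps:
(o(11) - 1067)² = (-35*√11 - 1067)² = (-1067 - 35*√11)²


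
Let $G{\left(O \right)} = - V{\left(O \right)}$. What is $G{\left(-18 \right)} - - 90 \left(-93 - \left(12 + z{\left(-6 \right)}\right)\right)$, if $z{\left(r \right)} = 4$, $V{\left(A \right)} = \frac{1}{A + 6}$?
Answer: $- \frac{117719}{12} \approx -9809.9$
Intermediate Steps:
$V{\left(A \right)} = \frac{1}{6 + A}$
$G{\left(O \right)} = - \frac{1}{6 + O}$
$G{\left(-18 \right)} - - 90 \left(-93 - \left(12 + z{\left(-6 \right)}\right)\right) = - \frac{1}{6 - 18} - - 90 \left(-93 - 16\right) = - \frac{1}{-12} - - 90 \left(-93 - 16\right) = \left(-1\right) \left(- \frac{1}{12}\right) - - 90 \left(-93 - 16\right) = \frac{1}{12} - \left(-90\right) \left(-109\right) = \frac{1}{12} - 9810 = - \frac{117719}{12}$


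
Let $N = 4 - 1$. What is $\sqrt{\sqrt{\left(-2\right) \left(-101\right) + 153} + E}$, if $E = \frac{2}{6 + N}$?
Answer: $\frac{\sqrt{2 + 9 \sqrt{355}}}{3} \approx 4.3662$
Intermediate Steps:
$N = 3$
$E = \frac{2}{9}$ ($E = \frac{2}{6 + 3} = \frac{2}{9} \approx 0.22222$)
$\sqrt{\sqrt{\left(-2\right) \left(-101\right) + 153} + E} = \sqrt{\sqrt{\left(-2\right) \left(-101\right) + 153} + \frac{2}{9}} = \sqrt{\sqrt{202 + 153} + \frac{2}{9}} = \sqrt{\sqrt{355} + \frac{2}{9}} = \sqrt{\frac{2}{9} + \sqrt{355}}$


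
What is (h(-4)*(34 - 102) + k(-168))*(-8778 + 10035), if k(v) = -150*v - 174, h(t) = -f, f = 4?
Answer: 31799586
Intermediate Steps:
h(t) = -4 (h(t) = -1*4 = -4)
k(v) = -174 - 150*v
(h(-4)*(34 - 102) + k(-168))*(-8778 + 10035) = (-4*(34 - 102) + (-174 - 150*(-168)))*(-8778 + 10035) = (-4*(-68) + (-174 + 25200))*1257 = (272 + 25026)*1257 = 25298*1257 = 31799586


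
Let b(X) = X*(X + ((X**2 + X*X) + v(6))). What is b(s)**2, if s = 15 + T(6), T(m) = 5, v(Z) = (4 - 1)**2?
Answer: 274896400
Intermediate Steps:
v(Z) = 9 (v(Z) = 3**2 = 9)
s = 20 (s = 15 + 5 = 20)
b(X) = X*(9 + X + 2*X**2) (b(X) = X*(X + ((X**2 + X*X) + 9)) = X*(X + ((X**2 + X**2) + 9)) = X*(X + (2*X**2 + 9)) = X*(X + (9 + 2*X**2)) = X*(9 + X + 2*X**2))
b(s)**2 = (20*(9 + 20 + 2*20**2))**2 = (20*(9 + 20 + 2*400))**2 = (20*(9 + 20 + 800))**2 = (20*829)**2 = 16580**2 = 274896400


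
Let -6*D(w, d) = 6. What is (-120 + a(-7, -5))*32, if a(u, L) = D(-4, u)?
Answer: -3872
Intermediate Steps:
D(w, d) = -1 (D(w, d) = -⅙*6 = -1)
a(u, L) = -1
(-120 + a(-7, -5))*32 = (-120 - 1)*32 = -121*32 = -3872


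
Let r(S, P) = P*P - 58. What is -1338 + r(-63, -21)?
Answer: -955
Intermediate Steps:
r(S, P) = -58 + P² (r(S, P) = P² - 58 = -58 + P²)
-1338 + r(-63, -21) = -1338 + (-58 + (-21)²) = -1338 + (-58 + 441) = -1338 + 383 = -955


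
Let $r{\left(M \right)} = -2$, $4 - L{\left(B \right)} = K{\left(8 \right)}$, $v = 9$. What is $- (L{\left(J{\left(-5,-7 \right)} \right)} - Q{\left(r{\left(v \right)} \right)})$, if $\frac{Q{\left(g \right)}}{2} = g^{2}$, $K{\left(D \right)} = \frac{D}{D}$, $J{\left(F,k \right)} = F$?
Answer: $5$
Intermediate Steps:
$K{\left(D \right)} = 1$
$L{\left(B \right)} = 3$ ($L{\left(B \right)} = 4 - 1 = 3$)
$Q{\left(g \right)} = 2 g^{2}$
$- (L{\left(J{\left(-5,-7 \right)} \right)} - Q{\left(r{\left(v \right)} \right)}) = - (3 - 2 \left(-2\right)^{2}) = - (3 - 2 \cdot 4) = - (3 - 8) = \left(-1\right) \left(-5\right) = 5$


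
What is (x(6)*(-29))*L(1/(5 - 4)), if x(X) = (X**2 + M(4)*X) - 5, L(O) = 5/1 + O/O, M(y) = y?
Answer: -9570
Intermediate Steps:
L(O) = 6 (L(O) = 5*1 + 1 = 5 + 1 = 6)
x(X) = -5 + X**2 + 4*X (x(X) = (X**2 + 4*X) - 5 = -5 + X**2 + 4*X)
(x(6)*(-29))*L(1/(5 - 4)) = ((-5 + 6**2 + 4*6)*(-29))*6 = ((-5 + 36 + 24)*(-29))*6 = (55*(-29))*6 = -1595*6 = -9570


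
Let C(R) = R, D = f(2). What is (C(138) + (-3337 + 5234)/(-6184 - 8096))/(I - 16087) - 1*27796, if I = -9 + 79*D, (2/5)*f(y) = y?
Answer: -890307273089/32030040 ≈ -27796.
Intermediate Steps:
f(y) = 5*y/2
D = 5 (D = (5/2)*2 = 5)
I = 386 (I = -9 + 79*5 = -9 + 395 = 386)
(C(138) + (-3337 + 5234)/(-6184 - 8096))/(I - 16087) - 1*27796 = (138 + (-3337 + 5234)/(-6184 - 8096))/(386 - 16087) - 1*27796 = (138 + 1897/(-14280))/(-15701) - 27796 = (138 + 1897*(-1/14280))*(-1/15701) - 27796 = (138 - 271/2040)*(-1/15701) - 27796 = (281249/2040)*(-1/15701) - 27796 = -281249/32030040 - 27796 = -890307273089/32030040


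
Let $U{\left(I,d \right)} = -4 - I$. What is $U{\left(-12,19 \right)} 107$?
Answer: $856$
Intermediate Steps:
$U{\left(-12,19 \right)} 107 = \left(-4 - -12\right) 107 = \left(-4 + 12\right) 107 = 8 \cdot 107 = 856$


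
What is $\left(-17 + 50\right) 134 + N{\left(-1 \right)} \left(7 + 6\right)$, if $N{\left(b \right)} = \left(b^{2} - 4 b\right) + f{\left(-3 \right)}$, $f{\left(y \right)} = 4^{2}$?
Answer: $4695$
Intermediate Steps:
$f{\left(y \right)} = 16$
$N{\left(b \right)} = 16 + b^{2} - 4 b$ ($N{\left(b \right)} = \left(b^{2} - 4 b\right) + 16 = 16 + b^{2} - 4 b$)
$\left(-17 + 50\right) 134 + N{\left(-1 \right)} \left(7 + 6\right) = \left(-17 + 50\right) 134 + \left(16 + \left(-1\right)^{2} - -4\right) \left(7 + 6\right) = 33 \cdot 134 + \left(16 + 1 + 4\right) 13 = 4422 + 21 \cdot 13 = 4422 + 273 = 4695$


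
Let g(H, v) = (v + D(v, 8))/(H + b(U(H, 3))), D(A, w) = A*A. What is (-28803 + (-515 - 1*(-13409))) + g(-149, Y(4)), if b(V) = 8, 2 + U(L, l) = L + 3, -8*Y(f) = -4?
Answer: -2990893/188 ≈ -15909.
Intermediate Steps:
Y(f) = ½ (Y(f) = -⅛*(-4) = ½)
U(L, l) = 1 + L (U(L, l) = -2 + (L + 3) = -2 + (3 + L) = 1 + L)
D(A, w) = A²
g(H, v) = (v + v²)/(8 + H) (g(H, v) = (v + v²)/(H + 8) = (v + v²)/(8 + H))
(-28803 + (-515 - 1*(-13409))) + g(-149, Y(4)) = (-28803 + (-515 - 1*(-13409))) + (1 + ½)/(2*(8 - 149)) = (-28803 + (-515 + 13409)) + (½)*(3/2)/(-141) = (-28803 + 12894) + (½)*(-1/141)*(3/2) = -15909 - 1/188 = -2990893/188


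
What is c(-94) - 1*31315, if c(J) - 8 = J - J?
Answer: -31307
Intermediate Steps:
c(J) = 8 (c(J) = 8 + (J - J) = 8 + 0 = 8)
c(-94) - 1*31315 = 8 - 1*31315 = 8 - 31315 = -31307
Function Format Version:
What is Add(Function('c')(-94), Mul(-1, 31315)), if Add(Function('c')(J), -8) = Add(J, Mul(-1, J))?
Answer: -31307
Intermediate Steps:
Function('c')(J) = 8 (Function('c')(J) = Add(8, Add(J, Mul(-1, J))) = Add(8, 0) = 8)
Add(Function('c')(-94), Mul(-1, 31315)) = Add(8, Mul(-1, 31315)) = Add(8, -31315) = -31307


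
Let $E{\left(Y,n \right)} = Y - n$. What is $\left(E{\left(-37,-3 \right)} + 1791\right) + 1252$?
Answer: $3009$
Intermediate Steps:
$\left(E{\left(-37,-3 \right)} + 1791\right) + 1252 = \left(\left(-37 - -3\right) + 1791\right) + 1252 = \left(\left(-37 + 3\right) + 1791\right) + 1252 = \left(-34 + 1791\right) + 1252 = 1757 + 1252 = 3009$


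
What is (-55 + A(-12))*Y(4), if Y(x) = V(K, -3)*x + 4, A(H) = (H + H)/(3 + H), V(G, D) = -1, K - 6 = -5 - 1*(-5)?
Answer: 0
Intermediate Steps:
K = 6 (K = 6 + (-5 - 1*(-5)) = 6 + (-5 + 5) = 6 + 0 = 6)
A(H) = 2*H/(3 + H) (A(H) = (2*H)/(3 + H) = 2*H/(3 + H))
Y(x) = 4 - x (Y(x) = -x + 4 = 4 - x)
(-55 + A(-12))*Y(4) = (-55 + 2*(-12)/(3 - 12))*(4 - 1*4) = (-55 + 2*(-12)/(-9))*(4 - 4) = (-55 + 2*(-12)*(-⅑))*0 = (-55 + 8/3)*0 = -157/3*0 = 0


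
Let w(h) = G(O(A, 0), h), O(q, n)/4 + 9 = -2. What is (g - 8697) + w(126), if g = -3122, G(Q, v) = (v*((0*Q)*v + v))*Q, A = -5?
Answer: -710363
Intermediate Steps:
O(q, n) = -44 (O(q, n) = -36 + 4*(-2) = -36 - 8 = -44)
G(Q, v) = Q*v**2 (G(Q, v) = (v*(0*v + v))*Q = (v*(0 + v))*Q = (v*v)*Q = v**2*Q = Q*v**2)
w(h) = -44*h**2
(g - 8697) + w(126) = (-3122 - 8697) - 44*126**2 = -11819 - 44*15876 = -11819 - 698544 = -710363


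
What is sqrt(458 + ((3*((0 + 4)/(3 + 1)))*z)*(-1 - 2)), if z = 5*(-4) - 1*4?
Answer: sqrt(674) ≈ 25.962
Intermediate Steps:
z = -24 (z = -20 - 4 = -24)
sqrt(458 + ((3*((0 + 4)/(3 + 1)))*z)*(-1 - 2)) = sqrt(458 + ((3*((0 + 4)/(3 + 1)))*(-24))*(-1 - 2)) = sqrt(458 + ((3*(4/4))*(-24))*(-3)) = sqrt(458 + ((3*(4*(1/4)))*(-24))*(-3)) = sqrt(458 + ((3*1)*(-24))*(-3)) = sqrt(458 + (3*(-24))*(-3)) = sqrt(458 - 72*(-3)) = sqrt(458 + 216) = sqrt(674)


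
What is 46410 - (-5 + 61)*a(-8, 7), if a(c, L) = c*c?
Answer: 42826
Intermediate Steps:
a(c, L) = c²
46410 - (-5 + 61)*a(-8, 7) = 46410 - (-5 + 61)*(-8)² = 46410 - 56*64 = 46410 - 1*3584 = 46410 - 3584 = 42826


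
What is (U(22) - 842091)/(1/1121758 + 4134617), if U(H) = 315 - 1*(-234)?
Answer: -314668823612/1546013232229 ≈ -0.20354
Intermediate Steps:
U(H) = 549 (U(H) = 315 + 234 = 549)
(U(22) - 842091)/(1/1121758 + 4134617) = (549 - 842091)/(1/1121758 + 4134617) = -841542/(1/1121758 + 4134617) = -841542/4638039696687/1121758 = -841542*1121758/4638039696687 = -314668823612/1546013232229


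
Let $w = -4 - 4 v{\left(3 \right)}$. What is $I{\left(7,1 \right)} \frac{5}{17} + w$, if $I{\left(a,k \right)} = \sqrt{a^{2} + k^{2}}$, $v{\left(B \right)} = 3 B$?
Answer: $-40 + \frac{25 \sqrt{2}}{17} \approx -37.92$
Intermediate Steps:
$w = -40$ ($w = -4 - 4 \cdot 3 \cdot 3 = -4 - 36 = -40$)
$I{\left(7,1 \right)} \frac{5}{17} + w = \sqrt{7^{2} + 1^{2}} \cdot \frac{5}{17} - 40 = \sqrt{49 + 1} \cdot 5 \cdot \frac{1}{17} - 40 = \sqrt{50} \cdot \frac{5}{17} - 40 = 5 \sqrt{2} \cdot \frac{5}{17} - 40 = \frac{25 \sqrt{2}}{17} - 40 = -40 + \frac{25 \sqrt{2}}{17}$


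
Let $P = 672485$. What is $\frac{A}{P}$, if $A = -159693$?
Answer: $- \frac{159693}{672485} \approx -0.23747$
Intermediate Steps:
$\frac{A}{P} = - \frac{159693}{672485}$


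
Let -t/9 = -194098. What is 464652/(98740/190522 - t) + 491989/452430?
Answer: 7730715563382611/9411091261137720 ≈ 0.82145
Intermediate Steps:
t = 1746882 (t = -9*(-194098) = 1746882)
464652/(98740/190522 - t) + 491989/452430 = 464652/(98740/190522 - 1*1746882) + 491989/452430 = 464652/(98740*(1/190522) - 1746882) + 491989*(1/452430) = 464652/(49370/95261 - 1746882) + 491989/452430 = 464652/(-166409676832/95261) + 491989/452430 = 464652*(-95261/166409676832) + 491989/452430 = -11065803543/41602419208 + 491989/452430 = 7730715563382611/9411091261137720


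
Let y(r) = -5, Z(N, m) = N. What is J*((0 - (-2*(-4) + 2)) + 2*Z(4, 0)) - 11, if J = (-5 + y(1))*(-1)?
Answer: -31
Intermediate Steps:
J = 10 (J = (-5 - 5)*(-1) = -10*(-1) = 10)
J*((0 - (-2*(-4) + 2)) + 2*Z(4, 0)) - 11 = 10*((0 - (-2*(-4) + 2)) + 2*4) - 11 = 10*((0 - (8 + 2)) + 8) - 11 = 10*((0 - 1*10) + 8) - 11 = 10*((0 - 10) + 8) - 11 = 10*(-10 + 8) - 11 = 10*(-2) - 11 = -20 - 11 = -31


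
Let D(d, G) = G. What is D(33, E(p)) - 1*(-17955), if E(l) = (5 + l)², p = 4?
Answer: 18036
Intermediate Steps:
D(33, E(p)) - 1*(-17955) = (5 + 4)² - 1*(-17955) = 9² + 17955 = 81 + 17955 = 18036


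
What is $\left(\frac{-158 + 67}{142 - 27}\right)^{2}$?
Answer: $\frac{8281}{13225} \approx 0.62616$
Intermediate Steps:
$\left(\frac{-158 + 67}{142 - 27}\right)^{2} = \left(- \frac{91}{115}\right)^{2} = \frac{8281}{13225}$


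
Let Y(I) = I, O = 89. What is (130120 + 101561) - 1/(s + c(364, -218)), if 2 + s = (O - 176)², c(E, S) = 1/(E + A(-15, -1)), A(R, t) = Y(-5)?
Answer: 629373946915/2716554 ≈ 2.3168e+5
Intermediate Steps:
A(R, t) = -5
c(E, S) = 1/(-5 + E) (c(E, S) = 1/(E - 5) = 1/(-5 + E))
s = 7567 (s = -2 + (89 - 176)² = -2 + (-87)² = -2 + 7569 = 7567)
(130120 + 101561) - 1/(s + c(364, -218)) = (130120 + 101561) - 1/(7567 + 1/(-5 + 364)) = 231681 - 1/(7567 + 1/359) = 231681 - 1/2716554/359 = 231681 - 1*359/2716554 = 231681 - 359/2716554 = 629373946915/2716554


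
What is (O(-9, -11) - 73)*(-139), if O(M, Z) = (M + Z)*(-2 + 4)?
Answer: 15707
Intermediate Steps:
O(M, Z) = 2*M + 2*Z (O(M, Z) = (M + Z)*2 = 2*M + 2*Z)
(O(-9, -11) - 73)*(-139) = ((2*(-9) + 2*(-11)) - 73)*(-139) = ((-18 - 22) - 73)*(-139) = (-40 - 73)*(-139) = -113*(-139) = 15707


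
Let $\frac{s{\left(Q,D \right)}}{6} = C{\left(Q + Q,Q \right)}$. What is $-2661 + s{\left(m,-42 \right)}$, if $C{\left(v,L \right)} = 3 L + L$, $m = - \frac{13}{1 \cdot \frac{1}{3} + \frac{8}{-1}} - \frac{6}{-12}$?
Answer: $- \frac{59991}{23} \approx -2608.3$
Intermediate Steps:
$m = \frac{101}{46}$ ($m = - \frac{13}{1 \cdot \frac{1}{3} + 8 \left(-1\right)} - - \frac{1}{2} = - \frac{13}{\frac{1}{3} - 8} + \frac{1}{2} = - \frac{13}{- \frac{23}{3}} + \frac{1}{2} = \left(-13\right) \left(- \frac{3}{23}\right) + \frac{1}{2} = \frac{39}{23} + \frac{1}{2} = \frac{101}{46} \approx 2.1957$)
$C{\left(v,L \right)} = 4 L$
$s{\left(Q,D \right)} = 24 Q$ ($s{\left(Q,D \right)} = 6 \cdot 4 Q = 24 Q$)
$-2661 + s{\left(m,-42 \right)} = -2661 + 24 \cdot \frac{101}{46} = -2661 + \frac{1212}{23} = - \frac{59991}{23}$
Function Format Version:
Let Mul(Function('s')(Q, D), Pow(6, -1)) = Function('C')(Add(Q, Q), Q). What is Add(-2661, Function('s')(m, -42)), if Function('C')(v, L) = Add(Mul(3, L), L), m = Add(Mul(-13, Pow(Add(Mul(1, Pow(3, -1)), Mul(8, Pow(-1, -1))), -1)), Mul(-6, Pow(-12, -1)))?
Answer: Rational(-59991, 23) ≈ -2608.3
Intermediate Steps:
m = Rational(101, 46) (m = Add(Mul(-13, Pow(Add(Mul(1, Rational(1, 3)), Mul(8, -1)), -1)), Mul(-6, Rational(-1, 12))) = Add(Mul(-13, Pow(Add(Rational(1, 3), -8), -1)), Rational(1, 2)) = Add(Mul(-13, Pow(Rational(-23, 3), -1)), Rational(1, 2)) = Add(Mul(-13, Rational(-3, 23)), Rational(1, 2)) = Add(Rational(39, 23), Rational(1, 2)) = Rational(101, 46) ≈ 2.1957)
Function('C')(v, L) = Mul(4, L)
Function('s')(Q, D) = Mul(24, Q) (Function('s')(Q, D) = Mul(6, Mul(4, Q)) = Mul(24, Q))
Add(-2661, Function('s')(m, -42)) = Add(-2661, Mul(24, Rational(101, 46))) = Add(-2661, Rational(1212, 23)) = Rational(-59991, 23)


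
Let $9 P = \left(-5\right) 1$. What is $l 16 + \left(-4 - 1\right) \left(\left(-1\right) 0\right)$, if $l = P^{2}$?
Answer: $\frac{400}{81} \approx 4.9383$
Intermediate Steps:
$P = - \frac{5}{9}$ ($P = \frac{\left(-5\right) 1}{9} = \frac{1}{9} \left(-5\right) = - \frac{5}{9} \approx -0.55556$)
$l = \frac{25}{81}$ ($l = \left(- \frac{5}{9}\right)^{2} = \frac{25}{81} \approx 0.30864$)
$l 16 + \left(-4 - 1\right) \left(\left(-1\right) 0\right) = \frac{25}{81} \cdot 16 + \left(-4 - 1\right) \left(\left(-1\right) 0\right) = \frac{400}{81} - 0 = \frac{400}{81} + 0 = \frac{400}{81}$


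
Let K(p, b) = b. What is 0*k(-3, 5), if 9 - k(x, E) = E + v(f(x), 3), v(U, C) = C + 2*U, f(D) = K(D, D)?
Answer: 0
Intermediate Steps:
f(D) = D
k(x, E) = 6 - E - 2*x (k(x, E) = 9 - (E + (3 + 2*x)) = 9 - (3 + E + 2*x) = 9 + (-3 - E - 2*x) = 6 - E - 2*x)
0*k(-3, 5) = 0*(6 - 1*5 - 2*(-3)) = 0*(6 - 5 + 6) = 0*7 = 0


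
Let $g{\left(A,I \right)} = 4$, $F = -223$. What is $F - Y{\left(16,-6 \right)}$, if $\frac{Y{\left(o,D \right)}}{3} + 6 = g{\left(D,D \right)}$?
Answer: $-217$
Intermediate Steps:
$Y{\left(o,D \right)} = -6$ ($Y{\left(o,D \right)} = -18 + 3 \cdot 4 = -18 + 12 = -6$)
$F - Y{\left(16,-6 \right)} = -223 - -6 = -223 + 6 = -217$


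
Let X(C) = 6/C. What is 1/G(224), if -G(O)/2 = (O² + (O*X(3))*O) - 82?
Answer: -1/300892 ≈ -3.3235e-6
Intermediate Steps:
G(O) = 164 - 6*O² (G(O) = -2*((O² + (O*(6/3))*O) - 82) = -2*((O² + (O*(6*(⅓)))*O) - 82) = -2*((O² + (O*2)*O) - 82) = -2*((O² + (2*O)*O) - 82) = -2*((O² + 2*O²) - 82) = -2*(3*O² - 82) = -2*(-82 + 3*O²) = 164 - 6*O²)
1/G(224) = 1/(164 - 6*224²) = 1/(164 - 6*50176) = 1/(164 - 301056) = 1/(-300892) = -1/300892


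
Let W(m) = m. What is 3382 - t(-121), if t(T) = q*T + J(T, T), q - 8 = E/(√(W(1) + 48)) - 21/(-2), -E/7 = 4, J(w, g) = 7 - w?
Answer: 10017/2 ≈ 5008.5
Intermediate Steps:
E = -28 (E = -7*4 = -28)
q = 29/2 (q = 8 + (-28/√(1 + 48) - 21/(-2)) = 8 + (-28/(√49) - 21*(-½)) = 8 + (-28/7 + 21/2) = 8 + (-28*⅐ + 21/2) = 8 + (-4 + 21/2) = 8 + 13/2 = 29/2 ≈ 14.500)
t(T) = 7 + 27*T/2 (t(T) = 29*T/2 + (7 - T) = 7 + 27*T/2)
3382 - t(-121) = 3382 - (7 + (27/2)*(-121)) = 3382 - (7 - 3267/2) = 3382 - 1*(-3253/2) = 3382 + 3253/2 = 10017/2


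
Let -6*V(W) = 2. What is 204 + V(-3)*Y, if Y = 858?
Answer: -82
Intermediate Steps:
V(W) = -⅓ (V(W) = -⅙*2 = -⅓)
204 + V(-3)*Y = 204 - ⅓*858 = 204 - 286 = -82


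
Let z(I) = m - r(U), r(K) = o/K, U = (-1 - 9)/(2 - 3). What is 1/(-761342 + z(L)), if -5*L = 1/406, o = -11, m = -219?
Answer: -10/7615599 ≈ -1.3131e-6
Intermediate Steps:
L = -1/2030 (L = -⅕/406 = -⅕*1/406 = -1/2030 ≈ -0.00049261)
U = 10 (U = -10/(-1) = -10*(-1) = 10)
r(K) = -11/K
z(I) = -2179/10 (z(I) = -219 - (-11)/10 = -219 - 1*(-11/10) = -219 + 11/10 = -2179/10)
1/(-761342 + z(L)) = 1/(-761342 - 2179/10) = 1/(-7615599/10) = -10/7615599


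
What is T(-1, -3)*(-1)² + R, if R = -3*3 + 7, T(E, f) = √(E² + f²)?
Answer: -2 + √10 ≈ 1.1623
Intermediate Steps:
R = -2 (R = -9 + 7 = -2)
T(-1, -3)*(-1)² + R = √((-1)² + (-3)²)*(-1)² - 2 = √(1 + 9)*1 - 2 = √10*1 - 2 = √10 - 2 = -2 + √10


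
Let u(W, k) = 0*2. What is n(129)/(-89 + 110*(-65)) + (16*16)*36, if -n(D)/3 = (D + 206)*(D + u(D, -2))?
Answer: 22281423/2413 ≈ 9233.9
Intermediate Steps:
u(W, k) = 0
n(D) = -3*D*(206 + D) (n(D) = -3*(D + 206)*(D + 0) = -3*(206 + D)*D = -3*D*(206 + D))
n(129)/(-89 + 110*(-65)) + (16*16)*36 = (3*129*(-206 - 1*129))/(-89 + 110*(-65)) + (16*16)*36 = (3*129*(-206 - 129))/(-89 - 7150) + 256*36 = (3*129*(-335))/(-7239) + 9216 = -129645*(-1/7239) + 9216 = 43215/2413 + 9216 = 22281423/2413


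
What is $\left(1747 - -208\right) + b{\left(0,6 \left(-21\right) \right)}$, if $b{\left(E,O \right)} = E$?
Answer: $1955$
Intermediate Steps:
$\left(1747 - -208\right) + b{\left(0,6 \left(-21\right) \right)} = \left(1747 - -208\right) + 0 = \left(1747 + 208\right) + 0 = 1955 + 0 = 1955$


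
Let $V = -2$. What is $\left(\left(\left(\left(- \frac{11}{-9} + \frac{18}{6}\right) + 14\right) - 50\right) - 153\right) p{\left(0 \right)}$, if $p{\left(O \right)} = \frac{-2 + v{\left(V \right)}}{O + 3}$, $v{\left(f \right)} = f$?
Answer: $\frac{6652}{27} \approx 246.37$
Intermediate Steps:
$p{\left(O \right)} = - \frac{4}{3 + O}$ ($p{\left(O \right)} = \frac{-2 - 2}{O + 3} = - \frac{4}{3 + O}$)
$\left(\left(\left(\left(- \frac{11}{-9} + \frac{18}{6}\right) + 14\right) - 50\right) - 153\right) p{\left(0 \right)} = \left(\left(\left(\left(- \frac{11}{-9} + \frac{18}{6}\right) + 14\right) - 50\right) - 153\right) \left(- \frac{4}{3 + 0}\right) = \left(\left(\left(\left(\left(-11\right) \left(- \frac{1}{9}\right) + 18 \cdot \frac{1}{6}\right) + 14\right) - 50\right) - 153\right) \left(- \frac{4}{3}\right) = \left(\left(\left(\left(\frac{11}{9} + 3\right) + 14\right) - 50\right) - 153\right) \left(\left(-4\right) \frac{1}{3}\right) = \left(\left(\left(\frac{38}{9} + 14\right) - 50\right) - 153\right) \left(- \frac{4}{3}\right) = \left(\left(\frac{164}{9} - 50\right) - 153\right) \left(- \frac{4}{3}\right) = \left(- \frac{286}{9} - 153\right) \left(- \frac{4}{3}\right) = \left(- \frac{1663}{9}\right) \left(- \frac{4}{3}\right) = \frac{6652}{27}$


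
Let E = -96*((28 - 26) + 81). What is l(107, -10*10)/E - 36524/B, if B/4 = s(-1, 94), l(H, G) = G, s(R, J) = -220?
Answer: 4548613/109560 ≈ 41.517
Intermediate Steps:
B = -880 (B = 4*(-220) = -880)
E = -7968 (E = -96*(2 + 81) = -96*83 = -7968)
l(107, -10*10)/E - 36524/B = -10*10/(-7968) - 36524/(-880) = -100*(-1/7968) - 36524*(-1/880) = 25/1992 + 9131/220 = 4548613/109560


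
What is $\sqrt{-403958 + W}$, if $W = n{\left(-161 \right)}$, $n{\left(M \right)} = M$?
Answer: $i \sqrt{404119} \approx 635.7 i$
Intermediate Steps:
$W = -161$
$\sqrt{-403958 + W} = \sqrt{-403958 - 161} = \sqrt{-404119} = i \sqrt{404119}$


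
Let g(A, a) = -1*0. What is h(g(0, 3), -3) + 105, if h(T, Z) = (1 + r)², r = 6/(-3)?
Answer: 106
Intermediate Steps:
r = -2 (r = 6*(-⅓) = -2)
g(A, a) = 0
h(T, Z) = 1 (h(T, Z) = (1 - 2)² = (-1)² = 1)
h(g(0, 3), -3) + 105 = 1 + 105 = 106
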